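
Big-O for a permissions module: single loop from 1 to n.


Reasoning: one pass through n items
Complexity: O(n)

O(n)


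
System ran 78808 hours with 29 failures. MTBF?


Formula: MTBF = Total operating time / Number of failures
MTBF = 78808 / 29
MTBF = 2717.52 hours

2717.52 hours


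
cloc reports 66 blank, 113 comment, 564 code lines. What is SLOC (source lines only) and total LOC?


Total LOC = blank + comment + code
Total LOC = 66 + 113 + 564 = 743
SLOC (source only) = code = 564

Total LOC: 743, SLOC: 564


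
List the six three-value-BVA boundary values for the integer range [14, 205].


Range: [14, 205]
Boundaries: just below min, min, min+1, max-1, max, just above max
Values: [13, 14, 15, 204, 205, 206]

[13, 14, 15, 204, 205, 206]


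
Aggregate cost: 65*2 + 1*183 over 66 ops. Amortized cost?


Formula: Amortized cost = Total cost / Operations
Total cost = (65 * 2) + (1 * 183)
Total cost = 130 + 183 = 313
Amortized = 313 / 66 = 4.7424

4.7424


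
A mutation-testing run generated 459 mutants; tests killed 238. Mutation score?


Mutation score = killed / total * 100
Mutation score = 238 / 459 * 100
Mutation score = 51.85%

51.85%


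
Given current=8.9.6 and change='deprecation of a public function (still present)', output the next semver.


Current: 8.9.6
Change category: 'deprecation of a public function (still present)' → minor bump
SemVer rule: minor bump → increment MINOR, reset PATCH to 0 (MAJOR unchanged)
New: 8.10.0

8.10.0


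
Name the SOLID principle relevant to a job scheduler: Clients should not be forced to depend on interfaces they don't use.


This describes the Interface Segregation Principle (ISP)

Interface Segregation Principle (ISP)


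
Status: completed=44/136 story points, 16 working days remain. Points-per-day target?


Formula: Required rate = Remaining points / Days left
Remaining = 136 - 44 = 92 points
Required rate = 92 / 16 = 5.75 points/day

5.75 points/day


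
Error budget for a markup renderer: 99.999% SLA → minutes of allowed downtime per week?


Formula: allowed downtime = period * (100 - SLA) / 100
Period (week) = 10080 minutes
Unavailability fraction = (100 - 99.999) / 100
Allowed downtime = 10080 * (100 - 99.999) / 100
Allowed downtime = 0.1008 minutes

0.1008 minutes


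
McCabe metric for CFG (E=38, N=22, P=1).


Formula: V(G) = E - N + 2P
V(G) = 38 - 22 + 2*1
V(G) = 16 + 2
V(G) = 18

18


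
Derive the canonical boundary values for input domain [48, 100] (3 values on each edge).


Range: [48, 100]
Boundaries: just below min, min, min+1, max-1, max, just above max
Values: [47, 48, 49, 99, 100, 101]

[47, 48, 49, 99, 100, 101]


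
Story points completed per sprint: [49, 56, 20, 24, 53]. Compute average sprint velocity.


Formula: Avg velocity = Total points / Number of sprints
Points: [49, 56, 20, 24, 53]
Sum = 49 + 56 + 20 + 24 + 53 = 202
Avg velocity = 202 / 5 = 40.4 points/sprint

40.4 points/sprint


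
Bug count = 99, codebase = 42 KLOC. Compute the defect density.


Defect density = defects / KLOC
Defect density = 99 / 42
Defect density = 2.357 defects/KLOC

2.357 defects/KLOC


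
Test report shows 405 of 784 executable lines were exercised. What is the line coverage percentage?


Coverage = covered / total * 100
Coverage = 405 / 784 * 100
Coverage = 51.66%

51.66%


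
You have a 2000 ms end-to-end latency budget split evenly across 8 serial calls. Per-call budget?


Formula: per_stage = total_budget / stages
per_stage = 2000 / 8
per_stage = 250.0 ms

250.0 ms


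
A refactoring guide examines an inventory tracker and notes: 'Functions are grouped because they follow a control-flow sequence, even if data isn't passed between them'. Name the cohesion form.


Reasoning: Grouped by order of execution within a routine, not by data flow
Type: Procedural cohesion

Procedural cohesion


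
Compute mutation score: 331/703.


Mutation score = killed / total * 100
Mutation score = 331 / 703 * 100
Mutation score = 47.08%

47.08%


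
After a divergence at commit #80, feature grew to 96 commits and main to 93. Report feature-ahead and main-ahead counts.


Common ancestor: commit #80
feature commits after divergence: 96 - 80 = 16
main commits after divergence: 93 - 80 = 13
feature is 16 commits ahead of main
main is 13 commits ahead of feature

feature ahead: 16, main ahead: 13


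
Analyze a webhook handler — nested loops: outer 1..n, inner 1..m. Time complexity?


Reasoning: product of independent bounds
Complexity: O(n*m)

O(n*m)


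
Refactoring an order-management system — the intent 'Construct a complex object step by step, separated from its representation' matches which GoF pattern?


This matches the Builder pattern

Builder


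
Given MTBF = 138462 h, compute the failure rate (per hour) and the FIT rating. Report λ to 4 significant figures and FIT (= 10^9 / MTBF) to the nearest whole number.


Formula: λ = 1 / MTBF; FIT = λ × 1e9 = 1e9 / MTBF
λ = 1 / 138462 ≈ 7.222e-06 failures/hour
FIT = 1e9 / 138462 ≈ 7222 failures per 1e9 hours (nearest whole number)

λ = 7.222e-06 /h, FIT = 7222


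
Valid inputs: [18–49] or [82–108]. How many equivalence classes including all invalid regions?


Valid ranges: [18,49] and [82,108]
Class 1: x < 18 — invalid
Class 2: 18 ≤ x ≤ 49 — valid
Class 3: 49 < x < 82 — invalid (gap between ranges)
Class 4: 82 ≤ x ≤ 108 — valid
Class 5: x > 108 — invalid
Total equivalence classes: 5

5 equivalence classes


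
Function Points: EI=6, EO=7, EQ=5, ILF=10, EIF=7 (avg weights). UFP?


UFP = EI*4 + EO*5 + EQ*4 + ILF*10 + EIF*7
UFP = 6*4 + 7*5 + 5*4 + 10*10 + 7*7
UFP = 24 + 35 + 20 + 100 + 49
UFP = 228

228


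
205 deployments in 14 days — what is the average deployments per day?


Formula: deployments per day = releases / days
= 205 / 14
= 14.643 deploys/day
(equivalently, 102.5 deploys/week)

14.643 deploys/day


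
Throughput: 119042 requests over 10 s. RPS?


Formula: throughput = requests / seconds
throughput = 119042 / 10
throughput = 11904.2 requests/second

11904.2 requests/second


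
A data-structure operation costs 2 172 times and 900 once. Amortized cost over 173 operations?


Formula: Amortized cost = Total cost / Operations
Total cost = (172 * 2) + (1 * 900)
Total cost = 344 + 900 = 1244
Amortized = 1244 / 173 = 7.1908

7.1908


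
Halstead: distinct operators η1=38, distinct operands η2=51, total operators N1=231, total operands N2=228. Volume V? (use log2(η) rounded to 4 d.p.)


Formula: V = N * log2(η), where N = N1 + N2 and η = η1 + η2
η = 38 + 51 = 89
N = 231 + 228 = 459
log2(89) ≈ 6.4757
V = 459 * 6.4757 = 2972.35

2972.35


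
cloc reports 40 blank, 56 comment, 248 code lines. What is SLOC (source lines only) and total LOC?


Total LOC = blank + comment + code
Total LOC = 40 + 56 + 248 = 344
SLOC (source only) = code = 248

Total LOC: 344, SLOC: 248


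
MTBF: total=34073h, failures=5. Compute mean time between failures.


Formula: MTBF = Total operating time / Number of failures
MTBF = 34073 / 5
MTBF = 6814.6 hours

6814.6 hours


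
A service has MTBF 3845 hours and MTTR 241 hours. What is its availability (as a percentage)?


Availability = MTBF / (MTBF + MTTR)
Availability = 3845 / (3845 + 241)
Availability = 3845 / 4086
Availability = 94.1018%

94.1018%


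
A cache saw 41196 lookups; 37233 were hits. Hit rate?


Formula: hit rate = hits / (hits + misses) * 100
hit rate = 37233 / (37233 + 3963) * 100
hit rate = 37233 / 41196 * 100
hit rate = 90.38%

90.38%


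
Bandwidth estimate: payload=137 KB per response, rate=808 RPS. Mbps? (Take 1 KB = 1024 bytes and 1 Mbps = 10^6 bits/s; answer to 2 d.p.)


Formula: Mbps = payload_bytes * RPS * 8 / 1e6
Payload per request = 137 KB = 137 * 1024 = 140288 bytes
Total bytes/sec = 140288 * 808 = 113352704
Total bits/sec = 113352704 * 8 = 906821632
Mbps = 906821632 / 1e6 = 906.82

906.82 Mbps


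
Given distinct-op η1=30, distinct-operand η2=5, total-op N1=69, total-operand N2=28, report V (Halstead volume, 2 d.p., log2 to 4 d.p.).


Formula: V = N * log2(η), where N = N1 + N2 and η = η1 + η2
η = 30 + 5 = 35
N = 69 + 28 = 97
log2(35) ≈ 5.1293
V = 97 * 5.1293 = 497.54

497.54


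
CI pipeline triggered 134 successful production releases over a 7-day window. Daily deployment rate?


Formula: deployments per day = releases / days
= 134 / 7
= 19.143 deploys/day
(equivalently, 134.0 deploys/week)

19.143 deploys/day


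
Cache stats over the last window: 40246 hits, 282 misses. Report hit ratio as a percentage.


Formula: hit rate = hits / (hits + misses) * 100
hit rate = 40246 / (40246 + 282) * 100
hit rate = 40246 / 40528 * 100
hit rate = 99.3%

99.3%


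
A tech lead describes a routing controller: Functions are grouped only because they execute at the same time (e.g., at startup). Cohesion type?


Reasoning: Related by timing only
Type: Temporal cohesion

Temporal cohesion


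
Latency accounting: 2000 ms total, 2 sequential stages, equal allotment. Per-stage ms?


Formula: per_stage = total_budget / stages
per_stage = 2000 / 2
per_stage = 1000.0 ms

1000.0 ms


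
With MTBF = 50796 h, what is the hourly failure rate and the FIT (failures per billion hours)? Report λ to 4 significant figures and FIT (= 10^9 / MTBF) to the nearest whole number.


Formula: λ = 1 / MTBF; FIT = λ × 1e9 = 1e9 / MTBF
λ = 1 / 50796 ≈ 1.969e-05 failures/hour
FIT = 1e9 / 50796 ≈ 19687 failures per 1e9 hours (nearest whole number)

λ = 1.969e-05 /h, FIT = 19687


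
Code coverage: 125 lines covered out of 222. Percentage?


Coverage = covered / total * 100
Coverage = 125 / 222 * 100
Coverage = 56.31%

56.31%


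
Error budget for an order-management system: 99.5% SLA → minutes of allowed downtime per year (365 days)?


Formula: allowed downtime = period * (100 - SLA) / 100
Period (year (365 days)) = 525600 minutes
Unavailability fraction = (100 - 99.5) / 100
Allowed downtime = 525600 * (100 - 99.5) / 100
Allowed downtime = 2628.0 minutes

2628.0 minutes


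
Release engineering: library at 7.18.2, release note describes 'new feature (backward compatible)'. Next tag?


Current: 7.18.2
Change category: 'new feature (backward compatible)' → minor bump
SemVer rule: minor bump → increment MINOR, reset PATCH to 0 (MAJOR unchanged)
New: 7.19.0

7.19.0


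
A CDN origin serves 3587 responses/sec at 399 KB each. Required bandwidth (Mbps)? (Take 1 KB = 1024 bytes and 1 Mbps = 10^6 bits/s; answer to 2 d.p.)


Formula: Mbps = payload_bytes * RPS * 8 / 1e6
Payload per request = 399 KB = 399 * 1024 = 408576 bytes
Total bytes/sec = 408576 * 3587 = 1465562112
Total bits/sec = 1465562112 * 8 = 11724496896
Mbps = 11724496896 / 1e6 = 11724.5

11724.5 Mbps


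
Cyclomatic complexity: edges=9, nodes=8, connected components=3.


Formula: V(G) = E - N + 2P
V(G) = 9 - 8 + 2*3
V(G) = 1 + 6
V(G) = 7

7


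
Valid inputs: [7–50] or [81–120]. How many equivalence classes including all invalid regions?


Valid ranges: [7,50] and [81,120]
Class 1: x < 7 — invalid
Class 2: 7 ≤ x ≤ 50 — valid
Class 3: 50 < x < 81 — invalid (gap between ranges)
Class 4: 81 ≤ x ≤ 120 — valid
Class 5: x > 120 — invalid
Total equivalence classes: 5

5 equivalence classes


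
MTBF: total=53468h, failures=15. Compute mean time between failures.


Formula: MTBF = Total operating time / Number of failures
MTBF = 53468 / 15
MTBF = 3564.53 hours

3564.53 hours


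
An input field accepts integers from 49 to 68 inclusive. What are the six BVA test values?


Range: [49, 68]
Boundaries: just below min, min, min+1, max-1, max, just above max
Values: [48, 49, 50, 67, 68, 69]

[48, 49, 50, 67, 68, 69]


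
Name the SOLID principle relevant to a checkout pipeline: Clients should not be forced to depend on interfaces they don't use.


This describes the Interface Segregation Principle (ISP)

Interface Segregation Principle (ISP)


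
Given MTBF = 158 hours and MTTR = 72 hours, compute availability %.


Availability = MTBF / (MTBF + MTTR)
Availability = 158 / (158 + 72)
Availability = 158 / 230
Availability = 68.6957%

68.6957%


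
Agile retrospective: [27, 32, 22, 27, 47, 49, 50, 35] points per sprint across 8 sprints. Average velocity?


Formula: Avg velocity = Total points / Number of sprints
Points: [27, 32, 22, 27, 47, 49, 50, 35]
Sum = 27 + 32 + 22 + 27 + 47 + 49 + 50 + 35 = 289
Avg velocity = 289 / 8 = 36.13 points/sprint

36.13 points/sprint


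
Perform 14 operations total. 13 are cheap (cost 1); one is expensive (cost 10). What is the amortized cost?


Formula: Amortized cost = Total cost / Operations
Total cost = (13 * 1) + (1 * 10)
Total cost = 13 + 10 = 23
Amortized = 23 / 14 = 1.6429

1.6429


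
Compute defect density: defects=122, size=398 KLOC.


Defect density = defects / KLOC
Defect density = 122 / 398
Defect density = 0.307 defects/KLOC

0.307 defects/KLOC


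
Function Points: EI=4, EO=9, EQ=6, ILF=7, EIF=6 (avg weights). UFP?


UFP = EI*4 + EO*5 + EQ*4 + ILF*10 + EIF*7
UFP = 4*4 + 9*5 + 6*4 + 7*10 + 6*7
UFP = 16 + 45 + 24 + 70 + 42
UFP = 197

197


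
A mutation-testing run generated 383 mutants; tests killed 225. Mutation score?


Mutation score = killed / total * 100
Mutation score = 225 / 383 * 100
Mutation score = 58.75%

58.75%


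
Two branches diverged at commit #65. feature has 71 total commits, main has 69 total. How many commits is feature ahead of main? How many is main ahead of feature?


Common ancestor: commit #65
feature commits after divergence: 71 - 65 = 6
main commits after divergence: 69 - 65 = 4
feature is 6 commits ahead of main
main is 4 commits ahead of feature

feature ahead: 6, main ahead: 4


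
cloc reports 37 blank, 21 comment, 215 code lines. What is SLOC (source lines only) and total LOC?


Total LOC = blank + comment + code
Total LOC = 37 + 21 + 215 = 273
SLOC (source only) = code = 215

Total LOC: 273, SLOC: 215


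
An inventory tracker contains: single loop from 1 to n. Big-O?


Reasoning: one pass through n items
Complexity: O(n)

O(n)


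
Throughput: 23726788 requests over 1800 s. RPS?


Formula: throughput = requests / seconds
throughput = 23726788 / 1800
throughput = 13181.55 requests/second

13181.55 requests/second


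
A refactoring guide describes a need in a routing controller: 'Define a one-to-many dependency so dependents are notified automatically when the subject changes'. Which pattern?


This matches the Observer pattern

Observer


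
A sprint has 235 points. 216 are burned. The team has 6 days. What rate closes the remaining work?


Formula: Required rate = Remaining points / Days left
Remaining = 235 - 216 = 19 points
Required rate = 19 / 6 = 3.17 points/day

3.17 points/day


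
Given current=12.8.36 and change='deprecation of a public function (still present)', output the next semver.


Current: 12.8.36
Change category: 'deprecation of a public function (still present)' → minor bump
SemVer rule: minor bump → increment MINOR, reset PATCH to 0 (MAJOR unchanged)
New: 12.9.0

12.9.0


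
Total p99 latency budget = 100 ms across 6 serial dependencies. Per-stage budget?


Formula: per_stage = total_budget / stages
per_stage = 100 / 6
per_stage = 16.67 ms

16.67 ms


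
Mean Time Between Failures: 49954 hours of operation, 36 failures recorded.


Formula: MTBF = Total operating time / Number of failures
MTBF = 49954 / 36
MTBF = 1387.61 hours

1387.61 hours


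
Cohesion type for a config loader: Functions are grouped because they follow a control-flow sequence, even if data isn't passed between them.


Reasoning: Grouped by order of execution within a routine, not by data flow
Type: Procedural cohesion

Procedural cohesion


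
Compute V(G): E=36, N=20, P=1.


Formula: V(G) = E - N + 2P
V(G) = 36 - 20 + 2*1
V(G) = 16 + 2
V(G) = 18

18


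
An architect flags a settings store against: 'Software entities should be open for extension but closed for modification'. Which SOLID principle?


This describes the Open/Closed Principle (OCP)

Open/Closed Principle (OCP)


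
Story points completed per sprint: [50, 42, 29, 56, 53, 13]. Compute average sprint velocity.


Formula: Avg velocity = Total points / Number of sprints
Points: [50, 42, 29, 56, 53, 13]
Sum = 50 + 42 + 29 + 56 + 53 + 13 = 243
Avg velocity = 243 / 6 = 40.5 points/sprint

40.5 points/sprint


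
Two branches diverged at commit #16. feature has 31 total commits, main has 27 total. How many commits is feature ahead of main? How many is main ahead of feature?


Common ancestor: commit #16
feature commits after divergence: 31 - 16 = 15
main commits after divergence: 27 - 16 = 11
feature is 15 commits ahead of main
main is 11 commits ahead of feature

feature ahead: 15, main ahead: 11


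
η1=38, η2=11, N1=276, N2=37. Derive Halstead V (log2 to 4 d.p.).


Formula: V = N * log2(η), where N = N1 + N2 and η = η1 + η2
η = 38 + 11 = 49
N = 276 + 37 = 313
log2(49) ≈ 5.6147
V = 313 * 5.6147 = 1757.40

1757.40


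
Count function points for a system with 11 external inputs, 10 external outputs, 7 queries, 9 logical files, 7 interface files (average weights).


UFP = EI*4 + EO*5 + EQ*4 + ILF*10 + EIF*7
UFP = 11*4 + 10*5 + 7*4 + 9*10 + 7*7
UFP = 44 + 50 + 28 + 90 + 49
UFP = 261

261


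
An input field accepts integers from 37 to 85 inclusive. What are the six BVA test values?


Range: [37, 85]
Boundaries: just below min, min, min+1, max-1, max, just above max
Values: [36, 37, 38, 84, 85, 86]

[36, 37, 38, 84, 85, 86]


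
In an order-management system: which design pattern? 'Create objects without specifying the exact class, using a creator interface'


This matches the Factory Method pattern

Factory Method


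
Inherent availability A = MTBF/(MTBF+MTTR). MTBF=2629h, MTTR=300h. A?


Availability = MTBF / (MTBF + MTTR)
Availability = 2629 / (2629 + 300)
Availability = 2629 / 2929
Availability = 89.7576%

89.7576%


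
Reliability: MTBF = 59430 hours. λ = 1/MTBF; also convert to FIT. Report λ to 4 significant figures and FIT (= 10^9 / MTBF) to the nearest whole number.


Formula: λ = 1 / MTBF; FIT = λ × 1e9 = 1e9 / MTBF
λ = 1 / 59430 ≈ 1.683e-05 failures/hour
FIT = 1e9 / 59430 ≈ 16827 failures per 1e9 hours (nearest whole number)

λ = 1.683e-05 /h, FIT = 16827


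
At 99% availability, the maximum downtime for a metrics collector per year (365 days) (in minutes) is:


Formula: allowed downtime = period * (100 - SLA) / 100
Period (year (365 days)) = 525600 minutes
Unavailability fraction = (100 - 99.0) / 100
Allowed downtime = 525600 * (100 - 99.0) / 100
Allowed downtime = 5256.0 minutes

5256.0 minutes


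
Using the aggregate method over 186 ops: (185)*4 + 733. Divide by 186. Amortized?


Formula: Amortized cost = Total cost / Operations
Total cost = (185 * 4) + (1 * 733)
Total cost = 740 + 733 = 1473
Amortized = 1473 / 186 = 7.9194

7.9194


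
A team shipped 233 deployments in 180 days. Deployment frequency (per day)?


Formula: deployments per day = releases / days
= 233 / 180
= 1.294 deploys/day
(equivalently, 9.06 deploys/week)

1.294 deploys/day


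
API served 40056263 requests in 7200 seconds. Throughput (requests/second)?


Formula: throughput = requests / seconds
throughput = 40056263 / 7200
throughput = 5563.37 requests/second

5563.37 requests/second


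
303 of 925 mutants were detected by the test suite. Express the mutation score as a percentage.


Mutation score = killed / total * 100
Mutation score = 303 / 925 * 100
Mutation score = 32.76%

32.76%


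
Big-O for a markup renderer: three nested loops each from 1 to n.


Reasoning: three levels of nesting over n
Complexity: O(n^3)

O(n^3)


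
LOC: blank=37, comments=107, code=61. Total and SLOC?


Total LOC = blank + comment + code
Total LOC = 37 + 107 + 61 = 205
SLOC (source only) = code = 61

Total LOC: 205, SLOC: 61


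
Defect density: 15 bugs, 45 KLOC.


Defect density = defects / KLOC
Defect density = 15 / 45
Defect density = 0.333 defects/KLOC

0.333 defects/KLOC


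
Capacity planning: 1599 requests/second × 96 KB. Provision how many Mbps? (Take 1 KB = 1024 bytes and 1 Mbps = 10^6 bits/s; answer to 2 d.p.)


Formula: Mbps = payload_bytes * RPS * 8 / 1e6
Payload per request = 96 KB = 96 * 1024 = 98304 bytes
Total bytes/sec = 98304 * 1599 = 157188096
Total bits/sec = 157188096 * 8 = 1257504768
Mbps = 1257504768 / 1e6 = 1257.5

1257.5 Mbps


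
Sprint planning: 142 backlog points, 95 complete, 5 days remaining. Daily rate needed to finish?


Formula: Required rate = Remaining points / Days left
Remaining = 142 - 95 = 47 points
Required rate = 47 / 5 = 9.4 points/day

9.4 points/day


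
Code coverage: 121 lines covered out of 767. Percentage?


Coverage = covered / total * 100
Coverage = 121 / 767 * 100
Coverage = 15.78%

15.78%


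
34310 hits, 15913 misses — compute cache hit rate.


Formula: hit rate = hits / (hits + misses) * 100
hit rate = 34310 / (34310 + 15913) * 100
hit rate = 34310 / 50223 * 100
hit rate = 68.32%

68.32%


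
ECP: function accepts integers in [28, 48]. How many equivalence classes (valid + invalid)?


Valid range: [28, 48]
Class 1: x < 28 — invalid
Class 2: 28 ≤ x ≤ 48 — valid
Class 3: x > 48 — invalid
Total equivalence classes: 3

3 equivalence classes


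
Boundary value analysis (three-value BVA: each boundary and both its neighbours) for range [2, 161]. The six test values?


Range: [2, 161]
Boundaries: just below min, min, min+1, max-1, max, just above max
Values: [1, 2, 3, 160, 161, 162]

[1, 2, 3, 160, 161, 162]


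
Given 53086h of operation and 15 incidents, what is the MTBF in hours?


Formula: MTBF = Total operating time / Number of failures
MTBF = 53086 / 15
MTBF = 3539.07 hours

3539.07 hours


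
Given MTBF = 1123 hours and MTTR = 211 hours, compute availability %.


Availability = MTBF / (MTBF + MTTR)
Availability = 1123 / (1123 + 211)
Availability = 1123 / 1334
Availability = 84.1829%

84.1829%


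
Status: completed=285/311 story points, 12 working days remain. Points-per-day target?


Formula: Required rate = Remaining points / Days left
Remaining = 311 - 285 = 26 points
Required rate = 26 / 12 = 2.17 points/day

2.17 points/day


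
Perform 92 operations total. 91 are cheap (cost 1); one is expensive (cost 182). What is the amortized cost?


Formula: Amortized cost = Total cost / Operations
Total cost = (91 * 1) + (1 * 182)
Total cost = 91 + 182 = 273
Amortized = 273 / 92 = 2.9674

2.9674


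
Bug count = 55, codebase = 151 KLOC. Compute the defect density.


Defect density = defects / KLOC
Defect density = 55 / 151
Defect density = 0.364 defects/KLOC

0.364 defects/KLOC


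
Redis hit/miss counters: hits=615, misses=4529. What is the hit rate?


Formula: hit rate = hits / (hits + misses) * 100
hit rate = 615 / (615 + 4529) * 100
hit rate = 615 / 5144 * 100
hit rate = 11.96%

11.96%


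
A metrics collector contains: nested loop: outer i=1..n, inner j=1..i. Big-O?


Reasoning: triangle: n(n+1)/2 ~ n^2/2
Complexity: O(n^2)

O(n^2)


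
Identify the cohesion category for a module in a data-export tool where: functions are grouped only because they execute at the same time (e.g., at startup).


Reasoning: Related by timing only
Type: Temporal cohesion

Temporal cohesion


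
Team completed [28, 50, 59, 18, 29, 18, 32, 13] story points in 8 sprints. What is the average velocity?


Formula: Avg velocity = Total points / Number of sprints
Points: [28, 50, 59, 18, 29, 18, 32, 13]
Sum = 28 + 50 + 59 + 18 + 29 + 18 + 32 + 13 = 247
Avg velocity = 247 / 8 = 30.88 points/sprint

30.88 points/sprint


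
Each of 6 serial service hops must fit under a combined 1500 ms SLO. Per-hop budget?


Formula: per_stage = total_budget / stages
per_stage = 1500 / 6
per_stage = 250.0 ms

250.0 ms


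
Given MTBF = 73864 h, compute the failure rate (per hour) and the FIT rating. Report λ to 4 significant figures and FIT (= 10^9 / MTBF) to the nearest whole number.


Formula: λ = 1 / MTBF; FIT = λ × 1e9 = 1e9 / MTBF
λ = 1 / 73864 ≈ 1.354e-05 failures/hour
FIT = 1e9 / 73864 ≈ 13538 failures per 1e9 hours (nearest whole number)

λ = 1.354e-05 /h, FIT = 13538


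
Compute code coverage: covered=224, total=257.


Coverage = covered / total * 100
Coverage = 224 / 257 * 100
Coverage = 87.16%

87.16%


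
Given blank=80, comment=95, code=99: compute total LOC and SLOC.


Total LOC = blank + comment + code
Total LOC = 80 + 95 + 99 = 274
SLOC (source only) = code = 99

Total LOC: 274, SLOC: 99


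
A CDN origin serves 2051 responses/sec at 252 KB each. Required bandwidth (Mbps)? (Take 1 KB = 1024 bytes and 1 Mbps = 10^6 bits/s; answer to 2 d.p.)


Formula: Mbps = payload_bytes * RPS * 8 / 1e6
Payload per request = 252 KB = 252 * 1024 = 258048 bytes
Total bytes/sec = 258048 * 2051 = 529256448
Total bits/sec = 529256448 * 8 = 4234051584
Mbps = 4234051584 / 1e6 = 4234.05

4234.05 Mbps


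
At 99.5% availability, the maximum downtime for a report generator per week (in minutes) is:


Formula: allowed downtime = period * (100 - SLA) / 100
Period (week) = 10080 minutes
Unavailability fraction = (100 - 99.5) / 100
Allowed downtime = 10080 * (100 - 99.5) / 100
Allowed downtime = 50.4 minutes

50.4 minutes


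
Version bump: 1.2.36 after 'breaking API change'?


Current: 1.2.36
Change category: 'breaking API change' → major bump
SemVer rule: major bump → increment MAJOR, reset MINOR and PATCH to 0
New: 2.0.0

2.0.0


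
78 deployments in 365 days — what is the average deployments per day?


Formula: deployments per day = releases / days
= 78 / 365
= 0.214 deploys/day
(equivalently, 1.5 deploys/week)

0.214 deploys/day


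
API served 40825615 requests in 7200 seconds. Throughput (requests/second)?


Formula: throughput = requests / seconds
throughput = 40825615 / 7200
throughput = 5670.22 requests/second

5670.22 requests/second


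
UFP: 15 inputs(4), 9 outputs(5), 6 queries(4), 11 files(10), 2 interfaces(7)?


UFP = EI*4 + EO*5 + EQ*4 + ILF*10 + EIF*7
UFP = 15*4 + 9*5 + 6*4 + 11*10 + 2*7
UFP = 60 + 45 + 24 + 110 + 14
UFP = 253

253


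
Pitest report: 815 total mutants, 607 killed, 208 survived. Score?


Mutation score = killed / total * 100
Mutation score = 607 / 815 * 100
Mutation score = 74.48%

74.48%


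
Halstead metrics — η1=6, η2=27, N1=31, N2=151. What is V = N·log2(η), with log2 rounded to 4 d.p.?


Formula: V = N * log2(η), where N = N1 + N2 and η = η1 + η2
η = 6 + 27 = 33
N = 31 + 151 = 182
log2(33) ≈ 5.0444
V = 182 * 5.0444 = 918.08

918.08


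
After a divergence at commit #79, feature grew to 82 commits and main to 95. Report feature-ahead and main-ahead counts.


Common ancestor: commit #79
feature commits after divergence: 82 - 79 = 3
main commits after divergence: 95 - 79 = 16
feature is 3 commits ahead of main
main is 16 commits ahead of feature

feature ahead: 3, main ahead: 16


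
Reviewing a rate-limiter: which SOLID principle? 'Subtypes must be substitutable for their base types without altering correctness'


This describes the Liskov Substitution Principle (LSP)

Liskov Substitution Principle (LSP)


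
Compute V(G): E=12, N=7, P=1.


Formula: V(G) = E - N + 2P
V(G) = 12 - 7 + 2*1
V(G) = 5 + 2
V(G) = 7

7


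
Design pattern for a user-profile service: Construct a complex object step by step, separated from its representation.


This matches the Builder pattern

Builder


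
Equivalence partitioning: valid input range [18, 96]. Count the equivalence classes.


Valid range: [18, 96]
Class 1: x < 18 — invalid
Class 2: 18 ≤ x ≤ 96 — valid
Class 3: x > 96 — invalid
Total equivalence classes: 3

3 equivalence classes


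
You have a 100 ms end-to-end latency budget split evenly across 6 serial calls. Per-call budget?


Formula: per_stage = total_budget / stages
per_stage = 100 / 6
per_stage = 16.67 ms

16.67 ms


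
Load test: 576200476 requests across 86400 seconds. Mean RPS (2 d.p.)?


Formula: throughput = requests / seconds
throughput = 576200476 / 86400
throughput = 6668.99 requests/second

6668.99 requests/second


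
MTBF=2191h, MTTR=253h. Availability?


Availability = MTBF / (MTBF + MTTR)
Availability = 2191 / (2191 + 253)
Availability = 2191 / 2444
Availability = 89.6481%

89.6481%


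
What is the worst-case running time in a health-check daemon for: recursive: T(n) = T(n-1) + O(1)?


Reasoning: linear recursion with constant work per frame
Complexity: O(n)

O(n)


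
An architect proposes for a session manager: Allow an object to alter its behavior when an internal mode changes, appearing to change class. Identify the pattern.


This matches the State pattern

State


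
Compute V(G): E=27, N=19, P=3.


Formula: V(G) = E - N + 2P
V(G) = 27 - 19 + 2*3
V(G) = 8 + 6
V(G) = 14

14


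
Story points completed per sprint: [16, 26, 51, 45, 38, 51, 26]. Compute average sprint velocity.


Formula: Avg velocity = Total points / Number of sprints
Points: [16, 26, 51, 45, 38, 51, 26]
Sum = 16 + 26 + 51 + 45 + 38 + 51 + 26 = 253
Avg velocity = 253 / 7 = 36.14 points/sprint

36.14 points/sprint


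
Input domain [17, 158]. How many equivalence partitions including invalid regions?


Valid range: [17, 158]
Class 1: x < 17 — invalid
Class 2: 17 ≤ x ≤ 158 — valid
Class 3: x > 158 — invalid
Total equivalence classes: 3

3 equivalence classes


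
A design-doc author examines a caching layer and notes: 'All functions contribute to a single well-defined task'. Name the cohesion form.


Reasoning: Best: single purpose
Type: Functional cohesion

Functional cohesion


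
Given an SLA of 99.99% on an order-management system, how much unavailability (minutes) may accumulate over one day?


Formula: allowed downtime = period * (100 - SLA) / 100
Period (day) = 1440 minutes
Unavailability fraction = (100 - 99.99) / 100
Allowed downtime = 1440 * (100 - 99.99) / 100
Allowed downtime = 0.144 minutes

0.144 minutes


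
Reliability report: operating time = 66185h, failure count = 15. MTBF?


Formula: MTBF = Total operating time / Number of failures
MTBF = 66185 / 15
MTBF = 4412.33 hours

4412.33 hours


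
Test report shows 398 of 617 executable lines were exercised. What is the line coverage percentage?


Coverage = covered / total * 100
Coverage = 398 / 617 * 100
Coverage = 64.51%

64.51%


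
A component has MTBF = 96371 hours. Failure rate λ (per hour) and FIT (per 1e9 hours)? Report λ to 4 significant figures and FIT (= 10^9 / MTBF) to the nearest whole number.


Formula: λ = 1 / MTBF; FIT = λ × 1e9 = 1e9 / MTBF
λ = 1 / 96371 ≈ 1.038e-05 failures/hour
FIT = 1e9 / 96371 ≈ 10377 failures per 1e9 hours (nearest whole number)

λ = 1.038e-05 /h, FIT = 10377


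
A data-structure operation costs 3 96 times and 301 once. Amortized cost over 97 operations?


Formula: Amortized cost = Total cost / Operations
Total cost = (96 * 3) + (1 * 301)
Total cost = 288 + 301 = 589
Amortized = 589 / 97 = 6.0722

6.0722


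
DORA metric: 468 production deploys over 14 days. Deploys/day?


Formula: deployments per day = releases / days
= 468 / 14
= 33.429 deploys/day
(equivalently, 234.0 deploys/week)

33.429 deploys/day


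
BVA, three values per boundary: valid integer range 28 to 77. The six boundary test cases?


Range: [28, 77]
Boundaries: just below min, min, min+1, max-1, max, just above max
Values: [27, 28, 29, 76, 77, 78]

[27, 28, 29, 76, 77, 78]


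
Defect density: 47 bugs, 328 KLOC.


Defect density = defects / KLOC
Defect density = 47 / 328
Defect density = 0.143 defects/KLOC

0.143 defects/KLOC


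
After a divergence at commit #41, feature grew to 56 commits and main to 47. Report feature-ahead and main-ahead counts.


Common ancestor: commit #41
feature commits after divergence: 56 - 41 = 15
main commits after divergence: 47 - 41 = 6
feature is 15 commits ahead of main
main is 6 commits ahead of feature

feature ahead: 15, main ahead: 6


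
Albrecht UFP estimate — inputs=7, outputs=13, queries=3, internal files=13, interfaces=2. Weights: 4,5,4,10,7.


UFP = EI*4 + EO*5 + EQ*4 + ILF*10 + EIF*7
UFP = 7*4 + 13*5 + 3*4 + 13*10 + 2*7
UFP = 28 + 65 + 12 + 130 + 14
UFP = 249

249


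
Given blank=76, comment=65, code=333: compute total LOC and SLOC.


Total LOC = blank + comment + code
Total LOC = 76 + 65 + 333 = 474
SLOC (source only) = code = 333

Total LOC: 474, SLOC: 333


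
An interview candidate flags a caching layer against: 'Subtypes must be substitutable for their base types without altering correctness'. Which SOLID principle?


This describes the Liskov Substitution Principle (LSP)

Liskov Substitution Principle (LSP)


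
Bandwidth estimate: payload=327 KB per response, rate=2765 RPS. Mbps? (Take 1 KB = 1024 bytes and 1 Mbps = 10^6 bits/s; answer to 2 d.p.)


Formula: Mbps = payload_bytes * RPS * 8 / 1e6
Payload per request = 327 KB = 327 * 1024 = 334848 bytes
Total bytes/sec = 334848 * 2765 = 925854720
Total bits/sec = 925854720 * 8 = 7406837760
Mbps = 7406837760 / 1e6 = 7406.84

7406.84 Mbps


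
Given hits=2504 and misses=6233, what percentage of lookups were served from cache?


Formula: hit rate = hits / (hits + misses) * 100
hit rate = 2504 / (2504 + 6233) * 100
hit rate = 2504 / 8737 * 100
hit rate = 28.66%

28.66%


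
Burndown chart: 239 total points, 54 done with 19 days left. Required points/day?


Formula: Required rate = Remaining points / Days left
Remaining = 239 - 54 = 185 points
Required rate = 185 / 19 = 9.74 points/day

9.74 points/day


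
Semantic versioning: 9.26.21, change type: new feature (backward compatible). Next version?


Current: 9.26.21
Change category: 'new feature (backward compatible)' → minor bump
SemVer rule: minor bump → increment MINOR, reset PATCH to 0 (MAJOR unchanged)
New: 9.27.0

9.27.0


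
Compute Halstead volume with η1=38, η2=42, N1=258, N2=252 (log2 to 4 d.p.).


Formula: V = N * log2(η), where N = N1 + N2 and η = η1 + η2
η = 38 + 42 = 80
N = 258 + 252 = 510
log2(80) ≈ 6.3219
V = 510 * 6.3219 = 3224.17

3224.17


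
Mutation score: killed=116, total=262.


Mutation score = killed / total * 100
Mutation score = 116 / 262 * 100
Mutation score = 44.27%

44.27%


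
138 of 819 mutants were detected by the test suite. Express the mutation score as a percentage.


Mutation score = killed / total * 100
Mutation score = 138 / 819 * 100
Mutation score = 16.85%

16.85%


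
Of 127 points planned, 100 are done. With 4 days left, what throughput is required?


Formula: Required rate = Remaining points / Days left
Remaining = 127 - 100 = 27 points
Required rate = 27 / 4 = 6.75 points/day

6.75 points/day


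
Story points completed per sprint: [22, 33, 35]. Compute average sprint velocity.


Formula: Avg velocity = Total points / Number of sprints
Points: [22, 33, 35]
Sum = 22 + 33 + 35 = 90
Avg velocity = 90 / 3 = 30.0 points/sprint

30.0 points/sprint


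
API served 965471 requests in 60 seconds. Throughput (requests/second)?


Formula: throughput = requests / seconds
throughput = 965471 / 60
throughput = 16091.18 requests/second

16091.18 requests/second


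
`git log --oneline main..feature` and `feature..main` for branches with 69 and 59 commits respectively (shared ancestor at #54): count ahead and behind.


Common ancestor: commit #54
feature commits after divergence: 69 - 54 = 15
main commits after divergence: 59 - 54 = 5
feature is 15 commits ahead of main
main is 5 commits ahead of feature

feature ahead: 15, main ahead: 5


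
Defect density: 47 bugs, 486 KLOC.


Defect density = defects / KLOC
Defect density = 47 / 486
Defect density = 0.097 defects/KLOC

0.097 defects/KLOC


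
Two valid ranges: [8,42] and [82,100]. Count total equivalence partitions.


Valid ranges: [8,42] and [82,100]
Class 1: x < 8 — invalid
Class 2: 8 ≤ x ≤ 42 — valid
Class 3: 42 < x < 82 — invalid (gap between ranges)
Class 4: 82 ≤ x ≤ 100 — valid
Class 5: x > 100 — invalid
Total equivalence classes: 5

5 equivalence classes


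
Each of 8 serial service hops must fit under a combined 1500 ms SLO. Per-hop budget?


Formula: per_stage = total_budget / stages
per_stage = 1500 / 8
per_stage = 187.5 ms

187.5 ms


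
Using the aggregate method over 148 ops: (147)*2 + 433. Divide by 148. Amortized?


Formula: Amortized cost = Total cost / Operations
Total cost = (147 * 2) + (1 * 433)
Total cost = 294 + 433 = 727
Amortized = 727 / 148 = 4.9122

4.9122


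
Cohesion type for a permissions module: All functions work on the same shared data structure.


Reasoning: Functions share data
Type: Communicational cohesion

Communicational cohesion


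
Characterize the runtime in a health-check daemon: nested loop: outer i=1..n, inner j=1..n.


Reasoning: n iterations times n iterations
Complexity: O(n^2)

O(n^2)


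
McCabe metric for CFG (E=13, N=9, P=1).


Formula: V(G) = E - N + 2P
V(G) = 13 - 9 + 2*1
V(G) = 4 + 2
V(G) = 6

6


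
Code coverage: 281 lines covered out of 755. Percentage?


Coverage = covered / total * 100
Coverage = 281 / 755 * 100
Coverage = 37.22%

37.22%


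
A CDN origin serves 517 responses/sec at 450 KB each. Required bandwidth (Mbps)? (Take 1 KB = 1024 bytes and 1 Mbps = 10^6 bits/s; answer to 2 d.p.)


Formula: Mbps = payload_bytes * RPS * 8 / 1e6
Payload per request = 450 KB = 450 * 1024 = 460800 bytes
Total bytes/sec = 460800 * 517 = 238233600
Total bits/sec = 238233600 * 8 = 1905868800
Mbps = 1905868800 / 1e6 = 1905.87

1905.87 Mbps


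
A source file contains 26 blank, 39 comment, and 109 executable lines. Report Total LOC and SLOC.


Total LOC = blank + comment + code
Total LOC = 26 + 39 + 109 = 174
SLOC (source only) = code = 109

Total LOC: 174, SLOC: 109


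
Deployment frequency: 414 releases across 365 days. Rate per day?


Formula: deployments per day = releases / days
= 414 / 365
= 1.134 deploys/day
(equivalently, 7.94 deploys/week)

1.134 deploys/day


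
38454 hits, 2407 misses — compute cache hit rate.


Formula: hit rate = hits / (hits + misses) * 100
hit rate = 38454 / (38454 + 2407) * 100
hit rate = 38454 / 40861 * 100
hit rate = 94.11%

94.11%


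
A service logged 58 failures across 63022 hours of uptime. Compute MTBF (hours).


Formula: MTBF = Total operating time / Number of failures
MTBF = 63022 / 58
MTBF = 1086.59 hours

1086.59 hours


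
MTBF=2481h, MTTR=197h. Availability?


Availability = MTBF / (MTBF + MTTR)
Availability = 2481 / (2481 + 197)
Availability = 2481 / 2678
Availability = 92.6438%

92.6438%


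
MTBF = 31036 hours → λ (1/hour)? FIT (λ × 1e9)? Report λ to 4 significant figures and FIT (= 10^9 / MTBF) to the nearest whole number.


Formula: λ = 1 / MTBF; FIT = λ × 1e9 = 1e9 / MTBF
λ = 1 / 31036 ≈ 3.222e-05 failures/hour
FIT = 1e9 / 31036 ≈ 32221 failures per 1e9 hours (nearest whole number)

λ = 3.222e-05 /h, FIT = 32221


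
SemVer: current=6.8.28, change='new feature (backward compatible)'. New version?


Current: 6.8.28
Change category: 'new feature (backward compatible)' → minor bump
SemVer rule: minor bump → increment MINOR, reset PATCH to 0 (MAJOR unchanged)
New: 6.9.0

6.9.0


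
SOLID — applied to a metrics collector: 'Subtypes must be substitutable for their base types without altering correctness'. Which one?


This describes the Liskov Substitution Principle (LSP)

Liskov Substitution Principle (LSP)
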